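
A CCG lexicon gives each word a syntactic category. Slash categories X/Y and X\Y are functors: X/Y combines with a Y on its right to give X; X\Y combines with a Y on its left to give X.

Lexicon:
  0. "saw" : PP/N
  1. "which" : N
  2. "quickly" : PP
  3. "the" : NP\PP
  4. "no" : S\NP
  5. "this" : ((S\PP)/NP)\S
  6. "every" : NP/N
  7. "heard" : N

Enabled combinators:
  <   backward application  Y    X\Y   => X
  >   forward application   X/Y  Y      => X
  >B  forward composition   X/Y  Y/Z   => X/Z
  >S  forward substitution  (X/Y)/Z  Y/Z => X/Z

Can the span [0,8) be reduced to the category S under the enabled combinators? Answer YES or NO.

[0,8] S   <
  [0,2] PP   >
    [0,1] "saw" : PP/N
    [1,2] "which" : N
  [2,8] S\PP   >
    [2,6] (S\PP)/NP   <
      [2,5] S   <
        [2,4] NP   <
          [2,3] "quickly" : PP
          [3,4] "the" : NP\PP
        [4,5] "no" : S\NP
      [5,6] "this" : ((S\PP)/NP)\S
    [6,8] NP   >
      [6,7] "every" : NP/N
      [7,8] "heard" : N

YES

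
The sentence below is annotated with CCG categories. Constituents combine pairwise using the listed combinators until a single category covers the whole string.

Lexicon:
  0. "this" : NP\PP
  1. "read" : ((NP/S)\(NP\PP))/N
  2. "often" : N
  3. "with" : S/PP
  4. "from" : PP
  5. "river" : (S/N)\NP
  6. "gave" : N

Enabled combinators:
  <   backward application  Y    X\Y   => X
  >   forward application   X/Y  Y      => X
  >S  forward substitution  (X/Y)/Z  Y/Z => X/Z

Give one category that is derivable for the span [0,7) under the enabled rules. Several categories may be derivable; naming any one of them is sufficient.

[0,7] S   >
  [0,6] S/N   <
    [0,5] NP   >
      [0,3] NP/S   <
        [0,1] "this" : NP\PP
        [1,3] (NP/S)\(NP\PP)   >
          [1,2] "read" : ((NP/S)\(NP\PP))/N
          [2,3] "often" : N
      [3,5] S   >
        [3,4] "with" : S/PP
        [4,5] "from" : PP
    [5,6] "river" : (S/N)\NP
  [6,7] "gave" : N

S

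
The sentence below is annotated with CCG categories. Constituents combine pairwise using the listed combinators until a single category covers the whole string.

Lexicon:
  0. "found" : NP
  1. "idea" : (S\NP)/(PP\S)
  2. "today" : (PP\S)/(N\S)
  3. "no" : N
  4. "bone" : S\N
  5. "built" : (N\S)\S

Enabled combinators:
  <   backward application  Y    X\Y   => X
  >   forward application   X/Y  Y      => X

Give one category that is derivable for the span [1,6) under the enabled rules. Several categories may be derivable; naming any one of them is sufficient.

[0,6] S   <
  [0,1] "found" : NP
  [1,6] S\NP   >
    [1,2] "idea" : (S\NP)/(PP\S)
    [2,6] PP\S   >
      [2,3] "today" : (PP\S)/(N\S)
      [3,6] N\S   <
        [3,5] S   <
          [3,4] "no" : N
          [4,5] "bone" : S\N
        [5,6] "built" : (N\S)\S

S\NP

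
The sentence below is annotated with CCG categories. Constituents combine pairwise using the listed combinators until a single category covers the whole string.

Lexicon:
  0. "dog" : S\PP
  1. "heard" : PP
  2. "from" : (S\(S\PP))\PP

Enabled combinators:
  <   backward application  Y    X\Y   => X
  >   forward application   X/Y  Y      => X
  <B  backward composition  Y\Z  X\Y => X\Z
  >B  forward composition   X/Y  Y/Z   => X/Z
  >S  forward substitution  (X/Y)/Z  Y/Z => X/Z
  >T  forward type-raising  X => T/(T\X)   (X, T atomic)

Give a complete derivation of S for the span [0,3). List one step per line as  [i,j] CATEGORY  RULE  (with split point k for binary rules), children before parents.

[0,3] S   <
  [0,1] "dog" : S\PP
  [1,3] S\(S\PP)   <
    [1,2] "heard" : PP
    [2,3] "from" : (S\(S\PP))\PP

[0,1] S\PP  lex  "dog"
[1,2] PP  lex  "heard"
[2,3] (S\(S\PP))\PP  lex  "from"
[1,3] S\(S\PP)  <  k=2
[0,3] S  <  k=1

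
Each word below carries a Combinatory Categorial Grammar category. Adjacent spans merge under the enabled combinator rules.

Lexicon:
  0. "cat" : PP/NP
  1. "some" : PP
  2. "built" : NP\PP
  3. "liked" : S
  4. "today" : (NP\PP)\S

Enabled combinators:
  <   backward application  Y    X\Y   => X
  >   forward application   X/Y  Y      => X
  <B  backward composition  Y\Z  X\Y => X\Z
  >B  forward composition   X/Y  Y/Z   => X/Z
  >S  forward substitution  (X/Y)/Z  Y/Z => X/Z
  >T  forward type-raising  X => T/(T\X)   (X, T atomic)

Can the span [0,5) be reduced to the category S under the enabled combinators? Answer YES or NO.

NO

PP/NP PP NP\PP S (NP\PP)\S
CKY chart[0,5] = {N/(N\NP), NP, NP/(NP\NP), PP/(PP\NP), S/(S\NP)}; S ∉ chart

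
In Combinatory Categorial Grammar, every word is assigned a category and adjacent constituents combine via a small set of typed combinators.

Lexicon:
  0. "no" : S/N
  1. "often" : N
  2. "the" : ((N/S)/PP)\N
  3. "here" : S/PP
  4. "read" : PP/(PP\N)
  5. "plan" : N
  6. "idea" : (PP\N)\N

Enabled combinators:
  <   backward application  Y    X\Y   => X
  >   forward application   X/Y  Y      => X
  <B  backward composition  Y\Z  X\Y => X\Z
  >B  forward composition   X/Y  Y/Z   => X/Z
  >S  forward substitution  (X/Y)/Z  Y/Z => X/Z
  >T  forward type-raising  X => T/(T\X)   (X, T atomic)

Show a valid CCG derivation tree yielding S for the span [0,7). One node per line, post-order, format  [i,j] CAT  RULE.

[0,1] S/N  lex  "no"
[1,2] N  lex  "often"
[2,3] ((N/S)/PP)\N  lex  "the"
[1,3] (N/S)/PP  <  k=2
[3,4] S/PP  lex  "here"
[1,4] N/PP  >S  k=3
[4,5] PP/(PP\N)  lex  "read"
[5,6] N  lex  "plan"
[6,7] (PP\N)\N  lex  "idea"
[5,7] PP\N  <  k=6
[4,7] PP  >  k=5
[1,7] N  >  k=4
[0,7] S  >  k=1

[0,7] S   >
  [0,1] "no" : S/N
  [1,7] N   >
    [1,4] N/PP   >S
      [1,3] (N/S)/PP   <
        [1,2] "often" : N
        [2,3] "the" : ((N/S)/PP)\N
      [3,4] "here" : S/PP
    [4,7] PP   >
      [4,5] "read" : PP/(PP\N)
      [5,7] PP\N   <
        [5,6] "plan" : N
        [6,7] "idea" : (PP\N)\N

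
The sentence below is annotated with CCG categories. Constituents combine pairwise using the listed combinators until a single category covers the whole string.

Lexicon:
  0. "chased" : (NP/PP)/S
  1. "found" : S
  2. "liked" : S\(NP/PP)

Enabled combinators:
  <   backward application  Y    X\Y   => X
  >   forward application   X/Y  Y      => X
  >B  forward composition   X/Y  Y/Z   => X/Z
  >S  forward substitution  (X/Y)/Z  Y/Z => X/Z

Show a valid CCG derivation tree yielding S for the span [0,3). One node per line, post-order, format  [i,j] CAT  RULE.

[0,1] (NP/PP)/S  lex  "chased"
[1,2] S  lex  "found"
[0,2] NP/PP  >  k=1
[2,3] S\(NP/PP)  lex  "liked"
[0,3] S  <  k=2

[0,3] S   <
  [0,2] NP/PP   >
    [0,1] "chased" : (NP/PP)/S
    [1,2] "found" : S
  [2,3] "liked" : S\(NP/PP)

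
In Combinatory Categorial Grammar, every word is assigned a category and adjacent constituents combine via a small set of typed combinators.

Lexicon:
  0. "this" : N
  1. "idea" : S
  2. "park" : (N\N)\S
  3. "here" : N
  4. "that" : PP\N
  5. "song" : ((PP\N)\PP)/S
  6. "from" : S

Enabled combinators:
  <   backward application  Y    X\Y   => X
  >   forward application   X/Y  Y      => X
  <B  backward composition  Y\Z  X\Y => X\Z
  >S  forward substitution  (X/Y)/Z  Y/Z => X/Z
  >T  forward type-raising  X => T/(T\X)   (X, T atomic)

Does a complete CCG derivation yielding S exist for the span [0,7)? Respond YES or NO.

N S (N\N)\S N PP\N ((PP\N)\PP)/S S
CKY chart[0,7] = {N/(N\PP), NP/(NP\PP), PP, PP/(PP\PP), S/(S\PP)}; S ∉ chart

NO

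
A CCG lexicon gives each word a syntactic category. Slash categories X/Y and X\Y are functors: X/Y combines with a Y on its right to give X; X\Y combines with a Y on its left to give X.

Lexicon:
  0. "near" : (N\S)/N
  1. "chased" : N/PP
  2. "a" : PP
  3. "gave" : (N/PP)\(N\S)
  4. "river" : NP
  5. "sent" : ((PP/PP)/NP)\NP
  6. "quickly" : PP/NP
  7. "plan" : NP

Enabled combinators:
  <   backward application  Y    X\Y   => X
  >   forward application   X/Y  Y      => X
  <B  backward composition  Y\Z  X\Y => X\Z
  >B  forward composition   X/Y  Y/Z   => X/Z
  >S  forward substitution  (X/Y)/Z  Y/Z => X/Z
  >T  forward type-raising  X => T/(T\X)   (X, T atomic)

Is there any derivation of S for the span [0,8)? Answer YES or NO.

(N\S)/N N/PP PP (N/PP)\(N\S) NP ((PP/PP)/NP)\NP PP/NP NP
CKY chart[0,8] = {N, N/(NP\NP), N/(N\N), N/(PP\PP), NP/(NP\N), PP/(PP\N), S/(S\N)}; S ∉ chart

NO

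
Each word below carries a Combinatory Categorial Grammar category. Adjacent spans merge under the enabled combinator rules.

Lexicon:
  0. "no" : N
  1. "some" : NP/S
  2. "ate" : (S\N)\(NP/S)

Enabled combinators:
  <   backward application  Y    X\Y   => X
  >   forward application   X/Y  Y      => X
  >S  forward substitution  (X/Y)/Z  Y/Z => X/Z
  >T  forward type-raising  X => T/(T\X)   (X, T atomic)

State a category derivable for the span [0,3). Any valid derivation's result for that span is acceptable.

S

[0,3] S   >
  [0,1] S/(S\N)   >T
    [0,1] "no" : N
  [1,3] S\N   <
    [1,2] "some" : NP/S
    [2,3] "ate" : (S\N)\(NP/S)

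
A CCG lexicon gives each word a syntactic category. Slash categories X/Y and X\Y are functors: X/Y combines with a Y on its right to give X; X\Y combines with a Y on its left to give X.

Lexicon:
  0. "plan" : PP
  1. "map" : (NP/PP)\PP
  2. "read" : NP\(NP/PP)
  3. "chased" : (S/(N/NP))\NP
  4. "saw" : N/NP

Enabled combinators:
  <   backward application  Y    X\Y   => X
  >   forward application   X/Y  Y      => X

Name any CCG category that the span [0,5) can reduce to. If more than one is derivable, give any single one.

[0,5] S   >
  [0,4] S/(N/NP)   <
    [0,3] NP   <
      [0,2] NP/PP   <
        [0,1] "plan" : PP
        [1,2] "map" : (NP/PP)\PP
      [2,3] "read" : NP\(NP/PP)
    [3,4] "chased" : (S/(N/NP))\NP
  [4,5] "saw" : N/NP

S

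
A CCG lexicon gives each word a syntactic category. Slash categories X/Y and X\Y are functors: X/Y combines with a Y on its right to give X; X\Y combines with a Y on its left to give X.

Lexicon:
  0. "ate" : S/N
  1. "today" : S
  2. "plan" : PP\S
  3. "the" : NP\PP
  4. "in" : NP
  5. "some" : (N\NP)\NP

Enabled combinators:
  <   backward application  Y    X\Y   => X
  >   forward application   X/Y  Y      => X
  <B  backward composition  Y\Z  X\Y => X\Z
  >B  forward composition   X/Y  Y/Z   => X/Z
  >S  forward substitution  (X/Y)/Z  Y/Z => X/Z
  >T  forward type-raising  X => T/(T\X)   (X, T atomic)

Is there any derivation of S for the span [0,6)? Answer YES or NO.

[0,6] S   >
  [0,1] "ate" : S/N
  [1,6] N   <
    [1,4] NP   <
      [1,2] "today" : S
      [2,4] NP\S   <B
        [2,3] "plan" : PP\S
        [3,4] "the" : NP\PP
    [4,6] N\NP   <
      [4,5] "in" : NP
      [5,6] "some" : (N\NP)\NP

YES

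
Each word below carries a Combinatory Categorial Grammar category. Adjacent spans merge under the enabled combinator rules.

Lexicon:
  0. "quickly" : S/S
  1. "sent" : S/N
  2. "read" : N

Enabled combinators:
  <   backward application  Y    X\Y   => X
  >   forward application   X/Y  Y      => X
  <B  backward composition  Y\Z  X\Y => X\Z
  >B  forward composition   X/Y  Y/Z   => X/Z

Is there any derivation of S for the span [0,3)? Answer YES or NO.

[0,3] S   >
  [0,2] S/N   >B
    [0,1] "quickly" : S/S
    [1,2] "sent" : S/N
  [2,3] "read" : N

YES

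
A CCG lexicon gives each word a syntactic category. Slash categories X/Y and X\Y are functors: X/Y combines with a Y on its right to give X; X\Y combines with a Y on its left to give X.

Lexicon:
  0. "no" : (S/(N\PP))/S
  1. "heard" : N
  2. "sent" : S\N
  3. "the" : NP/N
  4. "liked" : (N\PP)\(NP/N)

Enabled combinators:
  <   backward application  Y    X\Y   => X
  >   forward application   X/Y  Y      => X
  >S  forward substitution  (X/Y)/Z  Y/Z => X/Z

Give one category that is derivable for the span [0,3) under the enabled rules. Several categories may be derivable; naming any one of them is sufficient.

S/(N\PP)

[0,5] S   >
  [0,3] S/(N\PP)   >
    [0,1] "no" : (S/(N\PP))/S
    [1,3] S   <
      [1,2] "heard" : N
      [2,3] "sent" : S\N
  [3,5] N\PP   <
    [3,4] "the" : NP/N
    [4,5] "liked" : (N\PP)\(NP/N)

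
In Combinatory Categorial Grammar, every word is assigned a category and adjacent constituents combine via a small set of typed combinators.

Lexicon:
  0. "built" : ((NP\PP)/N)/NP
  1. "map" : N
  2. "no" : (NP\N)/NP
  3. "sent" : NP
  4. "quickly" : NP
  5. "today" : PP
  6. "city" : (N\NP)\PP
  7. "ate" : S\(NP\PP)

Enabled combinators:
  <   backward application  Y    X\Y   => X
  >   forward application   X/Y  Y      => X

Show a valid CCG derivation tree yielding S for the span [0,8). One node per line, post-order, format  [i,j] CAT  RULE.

[0,1] ((NP\PP)/N)/NP  lex  "built"
[1,2] N  lex  "map"
[2,3] (NP\N)/NP  lex  "no"
[3,4] NP  lex  "sent"
[2,4] NP\N  >  k=3
[1,4] NP  <  k=2
[0,4] (NP\PP)/N  >  k=1
[4,5] NP  lex  "quickly"
[5,6] PP  lex  "today"
[6,7] (N\NP)\PP  lex  "city"
[5,7] N\NP  <  k=6
[4,7] N  <  k=5
[0,7] NP\PP  >  k=4
[7,8] S\(NP\PP)  lex  "ate"
[0,8] S  <  k=7

[0,8] S   <
  [0,7] NP\PP   >
    [0,4] (NP\PP)/N   >
      [0,1] "built" : ((NP\PP)/N)/NP
      [1,4] NP   <
        [1,2] "map" : N
        [2,4] NP\N   >
          [2,3] "no" : (NP\N)/NP
          [3,4] "sent" : NP
    [4,7] N   <
      [4,5] "quickly" : NP
      [5,7] N\NP   <
        [5,6] "today" : PP
        [6,7] "city" : (N\NP)\PP
  [7,8] "ate" : S\(NP\PP)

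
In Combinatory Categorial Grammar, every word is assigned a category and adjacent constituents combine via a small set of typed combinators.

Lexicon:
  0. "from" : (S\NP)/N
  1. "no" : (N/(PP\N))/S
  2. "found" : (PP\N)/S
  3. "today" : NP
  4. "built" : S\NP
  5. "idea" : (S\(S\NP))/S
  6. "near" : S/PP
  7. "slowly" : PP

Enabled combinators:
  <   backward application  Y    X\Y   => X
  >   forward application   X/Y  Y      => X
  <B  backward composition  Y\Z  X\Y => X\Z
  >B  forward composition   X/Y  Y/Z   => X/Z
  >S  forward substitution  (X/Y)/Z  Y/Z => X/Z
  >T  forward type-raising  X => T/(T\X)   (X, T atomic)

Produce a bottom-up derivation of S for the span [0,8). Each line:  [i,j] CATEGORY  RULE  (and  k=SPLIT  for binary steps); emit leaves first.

[0,8] S   <
  [0,5] S\NP   >
    [0,1] "from" : (S\NP)/N
    [1,5] N   >
      [1,3] N/S   >S
        [1,2] "no" : (N/(PP\N))/S
        [2,3] "found" : (PP\N)/S
      [3,5] S   <
        [3,4] "today" : NP
        [4,5] "built" : S\NP
  [5,8] S\(S\NP)   >
    [5,6] "idea" : (S\(S\NP))/S
    [6,8] S   >
      [6,7] "near" : S/PP
      [7,8] "slowly" : PP

[0,1] (S\NP)/N  lex  "from"
[1,2] (N/(PP\N))/S  lex  "no"
[2,3] (PP\N)/S  lex  "found"
[1,3] N/S  >S  k=2
[3,4] NP  lex  "today"
[4,5] S\NP  lex  "built"
[3,5] S  <  k=4
[1,5] N  >  k=3
[0,5] S\NP  >  k=1
[5,6] (S\(S\NP))/S  lex  "idea"
[6,7] S/PP  lex  "near"
[7,8] PP  lex  "slowly"
[6,8] S  >  k=7
[5,8] S\(S\NP)  >  k=6
[0,8] S  <  k=5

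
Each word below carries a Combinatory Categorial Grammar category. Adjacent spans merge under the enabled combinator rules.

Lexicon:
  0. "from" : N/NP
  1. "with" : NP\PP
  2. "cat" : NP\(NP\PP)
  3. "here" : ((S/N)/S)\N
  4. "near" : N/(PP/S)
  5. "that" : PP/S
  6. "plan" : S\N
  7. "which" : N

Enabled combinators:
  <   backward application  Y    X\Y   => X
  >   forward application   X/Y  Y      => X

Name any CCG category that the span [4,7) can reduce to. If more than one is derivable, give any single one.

S

[0,8] S   >
  [0,7] S/N   >
    [0,4] (S/N)/S   <
      [0,3] N   >
        [0,1] "from" : N/NP
        [1,3] NP   <
          [1,2] "with" : NP\PP
          [2,3] "cat" : NP\(NP\PP)
      [3,4] "here" : ((S/N)/S)\N
    [4,7] S   <
      [4,6] N   >
        [4,5] "near" : N/(PP/S)
        [5,6] "that" : PP/S
      [6,7] "plan" : S\N
  [7,8] "which" : N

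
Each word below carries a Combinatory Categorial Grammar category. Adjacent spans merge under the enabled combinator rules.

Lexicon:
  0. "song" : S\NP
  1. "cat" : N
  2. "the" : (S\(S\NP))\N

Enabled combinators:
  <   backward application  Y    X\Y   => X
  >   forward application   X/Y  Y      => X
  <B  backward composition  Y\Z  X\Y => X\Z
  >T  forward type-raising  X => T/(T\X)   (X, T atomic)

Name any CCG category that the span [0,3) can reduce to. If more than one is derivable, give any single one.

[0,3] S   <
  [0,1] "song" : S\NP
  [1,3] S\(S\NP)   <
    [1,2] "cat" : N
    [2,3] "the" : (S\(S\NP))\N

S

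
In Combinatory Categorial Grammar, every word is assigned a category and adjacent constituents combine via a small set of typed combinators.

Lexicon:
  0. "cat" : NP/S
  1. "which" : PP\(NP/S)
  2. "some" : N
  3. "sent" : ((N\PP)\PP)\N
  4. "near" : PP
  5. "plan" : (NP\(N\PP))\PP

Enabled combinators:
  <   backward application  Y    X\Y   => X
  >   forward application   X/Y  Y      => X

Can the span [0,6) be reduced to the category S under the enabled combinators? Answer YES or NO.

NO

NP/S PP\(NP/S) N ((N\PP)\PP)\N PP (NP\(N\PP))\PP
CKY chart[0,6] = {NP}; S ∉ chart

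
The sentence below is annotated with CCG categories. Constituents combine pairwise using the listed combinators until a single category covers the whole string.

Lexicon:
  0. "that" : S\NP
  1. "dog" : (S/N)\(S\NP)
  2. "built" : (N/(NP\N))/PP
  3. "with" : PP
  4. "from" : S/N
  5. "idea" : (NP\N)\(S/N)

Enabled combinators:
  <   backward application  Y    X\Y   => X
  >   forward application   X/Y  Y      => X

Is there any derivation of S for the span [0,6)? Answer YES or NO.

[0,6] S   >
  [0,2] S/N   <
    [0,1] "that" : S\NP
    [1,2] "dog" : (S/N)\(S\NP)
  [2,6] N   >
    [2,4] N/(NP\N)   >
      [2,3] "built" : (N/(NP\N))/PP
      [3,4] "with" : PP
    [4,6] NP\N   <
      [4,5] "from" : S/N
      [5,6] "idea" : (NP\N)\(S/N)

YES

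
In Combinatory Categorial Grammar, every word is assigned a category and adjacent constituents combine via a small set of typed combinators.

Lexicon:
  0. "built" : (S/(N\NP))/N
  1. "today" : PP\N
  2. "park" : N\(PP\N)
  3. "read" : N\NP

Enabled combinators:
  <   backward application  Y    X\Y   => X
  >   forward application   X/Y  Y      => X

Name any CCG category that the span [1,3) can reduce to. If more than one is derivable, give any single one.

N

[0,4] S   >
  [0,3] S/(N\NP)   >
    [0,1] "built" : (S/(N\NP))/N
    [1,3] N   <
      [1,2] "today" : PP\N
      [2,3] "park" : N\(PP\N)
  [3,4] "read" : N\NP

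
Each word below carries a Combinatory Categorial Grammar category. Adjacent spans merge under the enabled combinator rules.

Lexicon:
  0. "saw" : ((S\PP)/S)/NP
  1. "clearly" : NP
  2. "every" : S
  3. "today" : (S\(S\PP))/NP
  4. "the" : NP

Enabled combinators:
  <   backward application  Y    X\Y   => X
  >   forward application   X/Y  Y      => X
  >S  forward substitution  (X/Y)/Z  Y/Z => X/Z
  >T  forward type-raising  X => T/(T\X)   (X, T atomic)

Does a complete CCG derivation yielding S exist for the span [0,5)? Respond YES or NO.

YES

[0,5] S   <
  [0,3] S\PP   >
    [0,2] (S\PP)/S   >
      [0,1] "saw" : ((S\PP)/S)/NP
      [1,2] "clearly" : NP
    [2,3] "every" : S
  [3,5] S\(S\PP)   >
    [3,4] "today" : (S\(S\PP))/NP
    [4,5] "the" : NP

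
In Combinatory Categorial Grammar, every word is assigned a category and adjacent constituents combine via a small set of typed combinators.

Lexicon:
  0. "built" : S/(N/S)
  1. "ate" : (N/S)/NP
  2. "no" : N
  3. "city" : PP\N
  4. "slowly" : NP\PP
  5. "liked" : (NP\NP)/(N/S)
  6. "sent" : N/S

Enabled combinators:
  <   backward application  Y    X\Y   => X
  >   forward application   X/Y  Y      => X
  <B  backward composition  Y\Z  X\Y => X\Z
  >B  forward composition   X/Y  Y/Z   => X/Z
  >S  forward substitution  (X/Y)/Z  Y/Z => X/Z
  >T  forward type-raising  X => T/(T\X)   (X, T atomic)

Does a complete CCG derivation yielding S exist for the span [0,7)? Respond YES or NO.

[0,7] S   >
  [0,2] S/NP   >B
    [0,1] "built" : S/(N/S)
    [1,2] "ate" : (N/S)/NP
  [2,7] NP   >
    [2,3] NP/(NP\N)   >T
      [2,3] "no" : N
    [3,7] NP\N   <B
      [3,4] "city" : PP\N
      [4,7] NP\PP   <B
        [4,5] "slowly" : NP\PP
        [5,7] NP\NP   >
          [5,6] "liked" : (NP\NP)/(N/S)
          [6,7] "sent" : N/S

YES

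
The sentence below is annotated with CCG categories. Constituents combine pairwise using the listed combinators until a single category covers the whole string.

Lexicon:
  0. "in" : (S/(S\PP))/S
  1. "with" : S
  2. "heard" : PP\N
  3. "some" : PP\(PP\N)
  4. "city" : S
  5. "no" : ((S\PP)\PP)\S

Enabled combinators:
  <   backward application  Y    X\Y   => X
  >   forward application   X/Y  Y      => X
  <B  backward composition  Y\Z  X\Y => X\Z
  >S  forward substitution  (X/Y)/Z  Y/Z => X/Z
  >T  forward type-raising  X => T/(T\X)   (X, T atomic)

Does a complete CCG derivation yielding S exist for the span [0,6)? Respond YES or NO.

YES

[0,6] S   >
  [0,2] S/(S\PP)   >
    [0,1] "in" : (S/(S\PP))/S
    [1,2] "with" : S
  [2,6] S\PP   <
    [2,4] PP   <
      [2,3] "heard" : PP\N
      [3,4] "some" : PP\(PP\N)
    [4,6] (S\PP)\PP   <
      [4,5] "city" : S
      [5,6] "no" : ((S\PP)\PP)\S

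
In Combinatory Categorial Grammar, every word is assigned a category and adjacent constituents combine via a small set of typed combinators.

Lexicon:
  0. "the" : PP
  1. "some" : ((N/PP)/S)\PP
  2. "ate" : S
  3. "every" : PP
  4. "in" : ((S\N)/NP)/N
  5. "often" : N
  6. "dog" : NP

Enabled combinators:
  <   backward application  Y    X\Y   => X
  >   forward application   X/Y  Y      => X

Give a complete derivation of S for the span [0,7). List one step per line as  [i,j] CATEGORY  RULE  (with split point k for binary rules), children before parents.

[0,1] PP  lex  "the"
[1,2] ((N/PP)/S)\PP  lex  "some"
[0,2] (N/PP)/S  <  k=1
[2,3] S  lex  "ate"
[0,3] N/PP  >  k=2
[3,4] PP  lex  "every"
[0,4] N  >  k=3
[4,5] ((S\N)/NP)/N  lex  "in"
[5,6] N  lex  "often"
[4,6] (S\N)/NP  >  k=5
[6,7] NP  lex  "dog"
[4,7] S\N  >  k=6
[0,7] S  <  k=4

[0,7] S   <
  [0,4] N   >
    [0,3] N/PP   >
      [0,2] (N/PP)/S   <
        [0,1] "the" : PP
        [1,2] "some" : ((N/PP)/S)\PP
      [2,3] "ate" : S
    [3,4] "every" : PP
  [4,7] S\N   >
    [4,6] (S\N)/NP   >
      [4,5] "in" : ((S\N)/NP)/N
      [5,6] "often" : N
    [6,7] "dog" : NP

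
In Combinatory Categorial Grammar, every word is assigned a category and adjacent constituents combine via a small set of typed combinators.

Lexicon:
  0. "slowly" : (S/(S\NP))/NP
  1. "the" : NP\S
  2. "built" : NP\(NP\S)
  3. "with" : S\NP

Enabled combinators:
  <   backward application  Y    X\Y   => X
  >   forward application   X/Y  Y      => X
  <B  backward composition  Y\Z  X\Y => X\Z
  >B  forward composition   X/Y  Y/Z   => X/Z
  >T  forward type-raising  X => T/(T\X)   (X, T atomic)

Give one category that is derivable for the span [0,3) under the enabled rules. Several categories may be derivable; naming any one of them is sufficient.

[0,4] S   >
  [0,3] S/(S\NP)   >
    [0,1] "slowly" : (S/(S\NP))/NP
    [1,3] NP   <
      [1,2] "the" : NP\S
      [2,3] "built" : NP\(NP\S)
  [3,4] "with" : S\NP

S/(S\NP)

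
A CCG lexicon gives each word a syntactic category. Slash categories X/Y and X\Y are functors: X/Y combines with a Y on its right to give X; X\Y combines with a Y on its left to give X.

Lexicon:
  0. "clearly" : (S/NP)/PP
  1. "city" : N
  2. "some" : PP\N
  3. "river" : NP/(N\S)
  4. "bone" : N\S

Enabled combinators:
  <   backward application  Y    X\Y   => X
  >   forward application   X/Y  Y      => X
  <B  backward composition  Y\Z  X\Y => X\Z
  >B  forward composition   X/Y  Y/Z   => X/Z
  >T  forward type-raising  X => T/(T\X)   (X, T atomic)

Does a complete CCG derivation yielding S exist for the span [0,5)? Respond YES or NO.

YES

[0,5] S   >
  [0,3] S/NP   >
    [0,1] "clearly" : (S/NP)/PP
    [1,3] PP   >
      [1,2] PP/(PP\N)   >T
        [1,2] "city" : N
      [2,3] "some" : PP\N
  [3,5] NP   >
    [3,4] "river" : NP/(N\S)
    [4,5] "bone" : N\S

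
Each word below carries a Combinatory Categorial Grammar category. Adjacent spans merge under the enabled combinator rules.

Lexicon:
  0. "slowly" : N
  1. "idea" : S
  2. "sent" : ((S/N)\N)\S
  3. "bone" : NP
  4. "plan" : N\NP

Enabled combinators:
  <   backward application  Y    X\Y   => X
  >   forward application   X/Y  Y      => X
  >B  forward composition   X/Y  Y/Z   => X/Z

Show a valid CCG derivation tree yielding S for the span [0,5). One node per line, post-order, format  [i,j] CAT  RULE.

[0,1] N  lex  "slowly"
[1,2] S  lex  "idea"
[2,3] ((S/N)\N)\S  lex  "sent"
[1,3] (S/N)\N  <  k=2
[0,3] S/N  <  k=1
[3,4] NP  lex  "bone"
[4,5] N\NP  lex  "plan"
[3,5] N  <  k=4
[0,5] S  >  k=3

[0,5] S   >
  [0,3] S/N   <
    [0,1] "slowly" : N
    [1,3] (S/N)\N   <
      [1,2] "idea" : S
      [2,3] "sent" : ((S/N)\N)\S
  [3,5] N   <
    [3,4] "bone" : NP
    [4,5] "plan" : N\NP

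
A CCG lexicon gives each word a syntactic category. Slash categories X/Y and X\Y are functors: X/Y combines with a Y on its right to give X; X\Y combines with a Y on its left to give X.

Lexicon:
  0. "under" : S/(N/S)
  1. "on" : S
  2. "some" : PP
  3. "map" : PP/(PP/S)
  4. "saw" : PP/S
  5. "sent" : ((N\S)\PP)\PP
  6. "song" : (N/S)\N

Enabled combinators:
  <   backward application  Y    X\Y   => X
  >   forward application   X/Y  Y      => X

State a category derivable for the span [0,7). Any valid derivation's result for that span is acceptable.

S

[0,7] S   >
  [0,1] "under" : S/(N/S)
  [1,7] N/S   <
    [1,6] N   <
      [1,2] "on" : S
      [2,6] N\S   <
        [2,3] "some" : PP
        [3,6] (N\S)\PP   <
          [3,5] PP   >
            [3,4] "map" : PP/(PP/S)
            [4,5] "saw" : PP/S
          [5,6] "sent" : ((N\S)\PP)\PP
    [6,7] "song" : (N/S)\N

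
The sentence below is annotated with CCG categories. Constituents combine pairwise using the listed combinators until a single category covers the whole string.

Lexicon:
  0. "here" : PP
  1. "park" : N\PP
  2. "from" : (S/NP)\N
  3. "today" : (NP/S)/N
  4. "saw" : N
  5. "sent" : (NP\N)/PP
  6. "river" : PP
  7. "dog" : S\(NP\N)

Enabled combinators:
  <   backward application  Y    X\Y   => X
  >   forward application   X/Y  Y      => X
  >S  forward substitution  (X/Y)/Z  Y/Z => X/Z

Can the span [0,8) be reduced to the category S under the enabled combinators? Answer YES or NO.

[0,8] S   >
  [0,3] S/NP   <
    [0,2] N   <
      [0,1] "here" : PP
      [1,2] "park" : N\PP
    [2,3] "from" : (S/NP)\N
  [3,8] NP   >
    [3,5] NP/S   >
      [3,4] "today" : (NP/S)/N
      [4,5] "saw" : N
    [5,8] S   <
      [5,7] NP\N   >
        [5,6] "sent" : (NP\N)/PP
        [6,7] "river" : PP
      [7,8] "dog" : S\(NP\N)

YES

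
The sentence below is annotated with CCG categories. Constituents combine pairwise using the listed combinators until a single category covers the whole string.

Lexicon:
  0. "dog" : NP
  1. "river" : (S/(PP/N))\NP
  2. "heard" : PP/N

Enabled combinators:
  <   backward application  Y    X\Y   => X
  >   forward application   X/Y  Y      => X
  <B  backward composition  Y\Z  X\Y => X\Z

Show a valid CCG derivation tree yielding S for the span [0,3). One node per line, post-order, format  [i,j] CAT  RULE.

[0,1] NP  lex  "dog"
[1,2] (S/(PP/N))\NP  lex  "river"
[0,2] S/(PP/N)  <  k=1
[2,3] PP/N  lex  "heard"
[0,3] S  >  k=2

[0,3] S   >
  [0,2] S/(PP/N)   <
    [0,1] "dog" : NP
    [1,2] "river" : (S/(PP/N))\NP
  [2,3] "heard" : PP/N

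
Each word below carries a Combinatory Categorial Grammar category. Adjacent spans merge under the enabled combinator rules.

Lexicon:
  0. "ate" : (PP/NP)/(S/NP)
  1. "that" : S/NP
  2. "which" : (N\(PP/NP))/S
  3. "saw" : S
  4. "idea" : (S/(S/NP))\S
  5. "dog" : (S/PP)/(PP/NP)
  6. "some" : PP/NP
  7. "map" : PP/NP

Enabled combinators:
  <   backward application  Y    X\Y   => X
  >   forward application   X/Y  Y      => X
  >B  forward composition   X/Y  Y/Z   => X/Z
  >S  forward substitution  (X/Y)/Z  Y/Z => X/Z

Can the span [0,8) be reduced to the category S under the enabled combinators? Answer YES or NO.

NO

(PP/NP)/(S/NP) S/NP (N\(PP/NP))/S S (S/(S/NP))\S (S/PP)/(PP/NP) PP/NP PP/NP
CKY chart[0,8] = {N}; S ∉ chart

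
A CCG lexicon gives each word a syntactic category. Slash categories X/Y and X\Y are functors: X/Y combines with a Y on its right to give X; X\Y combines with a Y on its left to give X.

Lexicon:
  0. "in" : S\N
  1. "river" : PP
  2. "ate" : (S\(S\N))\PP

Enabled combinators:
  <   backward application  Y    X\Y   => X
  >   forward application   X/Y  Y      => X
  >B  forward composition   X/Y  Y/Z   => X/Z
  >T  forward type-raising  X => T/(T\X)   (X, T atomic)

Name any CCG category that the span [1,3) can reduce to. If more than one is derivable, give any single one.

S\(S\N)

[0,3] S   <
  [0,1] "in" : S\N
  [1,3] S\(S\N)   <
    [1,2] "river" : PP
    [2,3] "ate" : (S\(S\N))\PP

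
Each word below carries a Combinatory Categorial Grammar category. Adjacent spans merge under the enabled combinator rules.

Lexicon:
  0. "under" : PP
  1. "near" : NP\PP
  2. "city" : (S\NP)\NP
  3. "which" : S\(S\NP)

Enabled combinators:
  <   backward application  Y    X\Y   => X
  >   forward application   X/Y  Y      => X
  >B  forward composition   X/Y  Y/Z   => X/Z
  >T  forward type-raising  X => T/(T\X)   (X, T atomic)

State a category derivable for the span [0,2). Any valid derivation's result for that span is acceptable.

[0,4] S   <
  [0,3] S\NP   <
    [0,2] NP   >
      [0,1] NP/(NP\PP)   >T
        [0,1] "under" : PP
      [1,2] "near" : NP\PP
    [2,3] "city" : (S\NP)\NP
  [3,4] "which" : S\(S\NP)

NP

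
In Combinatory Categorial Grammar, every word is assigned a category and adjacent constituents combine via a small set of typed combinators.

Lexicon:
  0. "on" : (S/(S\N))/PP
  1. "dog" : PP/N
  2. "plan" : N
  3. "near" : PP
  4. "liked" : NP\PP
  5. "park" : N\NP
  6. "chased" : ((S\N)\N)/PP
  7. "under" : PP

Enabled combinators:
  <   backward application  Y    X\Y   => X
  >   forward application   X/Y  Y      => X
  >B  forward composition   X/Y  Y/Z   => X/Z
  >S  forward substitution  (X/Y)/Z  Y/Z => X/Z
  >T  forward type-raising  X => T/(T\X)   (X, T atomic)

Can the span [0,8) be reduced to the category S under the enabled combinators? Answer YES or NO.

[0,8] S   >
  [0,3] S/(S\N)   >
    [0,1] "on" : (S/(S\N))/PP
    [1,3] PP   >
      [1,2] "dog" : PP/N
      [2,3] "plan" : N
  [3,8] S\N   <
    [3,6] N   <
      [3,5] NP   >
        [3,4] NP/(NP\PP)   >T
          [3,4] "near" : PP
        [4,5] "liked" : NP\PP
      [5,6] "park" : N\NP
    [6,8] (S\N)\N   >
      [6,7] "chased" : ((S\N)\N)/PP
      [7,8] "under" : PP

YES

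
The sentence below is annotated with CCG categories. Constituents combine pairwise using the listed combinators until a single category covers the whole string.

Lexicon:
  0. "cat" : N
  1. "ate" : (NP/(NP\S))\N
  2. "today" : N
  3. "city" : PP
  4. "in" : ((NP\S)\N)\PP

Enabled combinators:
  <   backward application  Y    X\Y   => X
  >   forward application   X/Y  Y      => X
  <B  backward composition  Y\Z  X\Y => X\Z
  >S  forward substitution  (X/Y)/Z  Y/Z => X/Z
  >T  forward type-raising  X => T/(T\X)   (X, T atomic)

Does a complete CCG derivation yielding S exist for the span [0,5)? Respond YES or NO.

NO

N (NP/(NP\S))\N N PP ((NP\S)\N)\PP
CKY chart[0,5] = {N/(N\NP), NP, NP/(NP\NP), PP/(PP\NP), S/(S\NP)}; S ∉ chart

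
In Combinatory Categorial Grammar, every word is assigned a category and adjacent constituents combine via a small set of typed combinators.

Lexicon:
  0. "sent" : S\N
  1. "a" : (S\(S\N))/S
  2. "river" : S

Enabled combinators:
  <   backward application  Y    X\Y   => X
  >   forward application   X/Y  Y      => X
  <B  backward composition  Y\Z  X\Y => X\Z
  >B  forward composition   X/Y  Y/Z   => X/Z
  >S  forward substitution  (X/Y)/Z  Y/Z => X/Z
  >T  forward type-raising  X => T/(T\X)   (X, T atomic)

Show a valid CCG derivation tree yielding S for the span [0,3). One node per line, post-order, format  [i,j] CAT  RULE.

[0,1] S\N  lex  "sent"
[1,2] (S\(S\N))/S  lex  "a"
[2,3] S  lex  "river"
[1,3] S\(S\N)  >  k=2
[0,3] S  <  k=1

[0,3] S   <
  [0,1] "sent" : S\N
  [1,3] S\(S\N)   >
    [1,2] "a" : (S\(S\N))/S
    [2,3] "river" : S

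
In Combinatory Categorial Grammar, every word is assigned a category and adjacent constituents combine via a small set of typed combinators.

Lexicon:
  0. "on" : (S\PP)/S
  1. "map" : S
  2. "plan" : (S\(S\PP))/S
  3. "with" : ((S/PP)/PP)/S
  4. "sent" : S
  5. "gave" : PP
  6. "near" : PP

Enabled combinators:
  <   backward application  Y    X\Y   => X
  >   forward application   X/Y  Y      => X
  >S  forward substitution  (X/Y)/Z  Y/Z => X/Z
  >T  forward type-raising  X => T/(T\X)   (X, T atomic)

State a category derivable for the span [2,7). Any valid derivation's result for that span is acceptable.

[0,7] S   <
  [0,2] S\PP   >
    [0,1] "on" : (S\PP)/S
    [1,2] "map" : S
  [2,7] S\(S\PP)   >
    [2,3] "plan" : (S\(S\PP))/S
    [3,7] S   >
      [3,6] S/PP   >
        [3,5] (S/PP)/PP   >
          [3,4] "with" : ((S/PP)/PP)/S
          [4,5] "sent" : S
        [5,6] "gave" : PP
      [6,7] "near" : PP

S\(S\PP)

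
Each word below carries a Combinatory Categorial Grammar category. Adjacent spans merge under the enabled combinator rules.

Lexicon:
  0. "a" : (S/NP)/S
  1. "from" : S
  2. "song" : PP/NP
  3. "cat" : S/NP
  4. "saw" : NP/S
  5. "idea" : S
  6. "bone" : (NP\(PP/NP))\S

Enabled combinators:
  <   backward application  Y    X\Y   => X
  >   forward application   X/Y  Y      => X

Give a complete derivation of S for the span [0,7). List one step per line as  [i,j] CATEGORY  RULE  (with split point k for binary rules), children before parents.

[0,1] (S/NP)/S  lex  "a"
[1,2] S  lex  "from"
[0,2] S/NP  >  k=1
[2,3] PP/NP  lex  "song"
[3,4] S/NP  lex  "cat"
[4,5] NP/S  lex  "saw"
[5,6] S  lex  "idea"
[4,6] NP  >  k=5
[3,6] S  >  k=4
[6,7] (NP\(PP/NP))\S  lex  "bone"
[3,7] NP\(PP/NP)  <  k=6
[2,7] NP  <  k=3
[0,7] S  >  k=2

[0,7] S   >
  [0,2] S/NP   >
    [0,1] "a" : (S/NP)/S
    [1,2] "from" : S
  [2,7] NP   <
    [2,3] "song" : PP/NP
    [3,7] NP\(PP/NP)   <
      [3,6] S   >
        [3,4] "cat" : S/NP
        [4,6] NP   >
          [4,5] "saw" : NP/S
          [5,6] "idea" : S
      [6,7] "bone" : (NP\(PP/NP))\S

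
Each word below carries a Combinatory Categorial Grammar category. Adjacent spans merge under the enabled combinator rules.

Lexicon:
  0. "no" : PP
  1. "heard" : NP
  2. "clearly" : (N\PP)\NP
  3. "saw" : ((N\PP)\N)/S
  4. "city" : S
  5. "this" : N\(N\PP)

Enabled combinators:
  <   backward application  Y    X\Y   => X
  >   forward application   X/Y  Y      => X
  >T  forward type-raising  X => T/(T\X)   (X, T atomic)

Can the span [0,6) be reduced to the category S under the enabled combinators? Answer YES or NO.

NO

PP NP (N\PP)\NP ((N\PP)\N)/S S N\(N\PP)
CKY chart[0,6] = {N, N/(N\N), NP/(NP\N), PP/(PP\N), S/(S\N)}; S ∉ chart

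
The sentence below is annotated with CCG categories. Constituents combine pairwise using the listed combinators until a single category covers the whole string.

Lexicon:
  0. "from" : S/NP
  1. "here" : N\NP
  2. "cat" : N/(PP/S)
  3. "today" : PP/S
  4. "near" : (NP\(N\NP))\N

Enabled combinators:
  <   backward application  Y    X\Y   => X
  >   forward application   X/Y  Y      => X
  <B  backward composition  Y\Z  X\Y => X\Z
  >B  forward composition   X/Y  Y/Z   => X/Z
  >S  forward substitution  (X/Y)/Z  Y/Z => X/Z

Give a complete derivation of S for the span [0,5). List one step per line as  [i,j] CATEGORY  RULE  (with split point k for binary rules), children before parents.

[0,1] S/NP  lex  "from"
[1,2] N\NP  lex  "here"
[2,3] N/(PP/S)  lex  "cat"
[3,4] PP/S  lex  "today"
[2,4] N  >  k=3
[4,5] (NP\(N\NP))\N  lex  "near"
[2,5] NP\(N\NP)  <  k=4
[1,5] NP  <  k=2
[0,5] S  >  k=1

[0,5] S   >
  [0,1] "from" : S/NP
  [1,5] NP   <
    [1,2] "here" : N\NP
    [2,5] NP\(N\NP)   <
      [2,4] N   >
        [2,3] "cat" : N/(PP/S)
        [3,4] "today" : PP/S
      [4,5] "near" : (NP\(N\NP))\N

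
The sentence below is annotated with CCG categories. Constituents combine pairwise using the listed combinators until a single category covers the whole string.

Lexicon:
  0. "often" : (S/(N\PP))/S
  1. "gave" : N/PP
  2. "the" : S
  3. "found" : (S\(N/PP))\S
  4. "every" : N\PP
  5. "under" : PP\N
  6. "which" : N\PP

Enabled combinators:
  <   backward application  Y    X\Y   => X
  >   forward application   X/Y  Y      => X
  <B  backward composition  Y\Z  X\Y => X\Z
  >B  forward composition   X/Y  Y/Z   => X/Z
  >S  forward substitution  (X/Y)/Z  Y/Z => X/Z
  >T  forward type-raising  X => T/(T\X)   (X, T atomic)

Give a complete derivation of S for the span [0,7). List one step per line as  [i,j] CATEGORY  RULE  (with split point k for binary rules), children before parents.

[0,1] (S/(N\PP))/S  lex  "often"
[1,2] N/PP  lex  "gave"
[2,3] S  lex  "the"
[3,4] (S\(N/PP))\S  lex  "found"
[2,4] S\(N/PP)  <  k=3
[1,4] S  <  k=2
[0,4] S/(N\PP)  >  k=1
[4,5] N\PP  lex  "every"
[5,6] PP\N  lex  "under"
[6,7] N\PP  lex  "which"
[5,7] N\N  <B  k=6
[4,7] N\PP  <B  k=5
[0,7] S  >  k=4

[0,7] S   >
  [0,4] S/(N\PP)   >
    [0,1] "often" : (S/(N\PP))/S
    [1,4] S   <
      [1,2] "gave" : N/PP
      [2,4] S\(N/PP)   <
        [2,3] "the" : S
        [3,4] "found" : (S\(N/PP))\S
  [4,7] N\PP   <B
    [4,5] "every" : N\PP
    [5,7] N\N   <B
      [5,6] "under" : PP\N
      [6,7] "which" : N\PP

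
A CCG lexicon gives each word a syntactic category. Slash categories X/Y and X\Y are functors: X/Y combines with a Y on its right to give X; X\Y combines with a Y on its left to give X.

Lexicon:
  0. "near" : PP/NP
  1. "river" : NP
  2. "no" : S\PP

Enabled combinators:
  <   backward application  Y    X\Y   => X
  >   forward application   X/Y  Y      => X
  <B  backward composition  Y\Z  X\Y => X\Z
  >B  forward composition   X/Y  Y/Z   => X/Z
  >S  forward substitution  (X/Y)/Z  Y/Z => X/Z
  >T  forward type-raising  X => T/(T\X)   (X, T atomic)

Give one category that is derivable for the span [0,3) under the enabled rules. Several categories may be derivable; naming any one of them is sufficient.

S

[0,3] S   <
  [0,2] PP   >
    [0,1] "near" : PP/NP
    [1,2] "river" : NP
  [2,3] "no" : S\PP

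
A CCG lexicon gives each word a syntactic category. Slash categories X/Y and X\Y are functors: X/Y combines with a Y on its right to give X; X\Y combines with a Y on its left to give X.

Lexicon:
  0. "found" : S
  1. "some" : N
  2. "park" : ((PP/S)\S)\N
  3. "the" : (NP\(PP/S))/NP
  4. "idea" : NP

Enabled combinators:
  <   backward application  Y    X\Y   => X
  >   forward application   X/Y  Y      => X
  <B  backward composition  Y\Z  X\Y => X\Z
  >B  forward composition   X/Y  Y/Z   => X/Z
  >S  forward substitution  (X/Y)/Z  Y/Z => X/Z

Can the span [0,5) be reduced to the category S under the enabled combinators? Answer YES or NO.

NO

S N ((PP/S)\S)\N (NP\(PP/S))/NP NP
CKY chart[0,5] = {NP}; S ∉ chart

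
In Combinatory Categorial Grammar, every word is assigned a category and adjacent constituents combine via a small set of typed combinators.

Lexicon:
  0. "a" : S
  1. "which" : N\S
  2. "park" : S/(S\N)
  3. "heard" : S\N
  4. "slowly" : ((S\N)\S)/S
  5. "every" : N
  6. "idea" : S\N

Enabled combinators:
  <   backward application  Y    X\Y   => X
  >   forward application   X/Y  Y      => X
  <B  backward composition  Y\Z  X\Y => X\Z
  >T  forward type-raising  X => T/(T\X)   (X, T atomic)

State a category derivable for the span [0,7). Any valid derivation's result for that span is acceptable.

[0,7] S   <
  [0,2] N   >
    [0,1] N/(N\S)   >T
      [0,1] "a" : S
    [1,2] "which" : N\S
  [2,7] S\N   <
    [2,4] S   >
      [2,3] "park" : S/(S\N)
      [3,4] "heard" : S\N
    [4,7] (S\N)\S   >
      [4,5] "slowly" : ((S\N)\S)/S
      [5,7] S   >
        [5,6] S/(S\N)   >T
          [5,6] "every" : N
        [6,7] "idea" : S\N

S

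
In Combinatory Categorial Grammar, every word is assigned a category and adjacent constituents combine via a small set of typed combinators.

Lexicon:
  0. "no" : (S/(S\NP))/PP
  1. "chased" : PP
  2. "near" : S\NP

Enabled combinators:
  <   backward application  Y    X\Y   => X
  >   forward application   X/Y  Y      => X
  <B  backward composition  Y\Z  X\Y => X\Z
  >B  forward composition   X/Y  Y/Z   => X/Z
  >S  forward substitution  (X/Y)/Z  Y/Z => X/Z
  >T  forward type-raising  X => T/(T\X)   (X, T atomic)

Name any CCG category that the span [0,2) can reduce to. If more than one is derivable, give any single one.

S/(S\NP)

[0,3] S   >
  [0,2] S/(S\NP)   >
    [0,1] "no" : (S/(S\NP))/PP
    [1,2] "chased" : PP
  [2,3] "near" : S\NP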